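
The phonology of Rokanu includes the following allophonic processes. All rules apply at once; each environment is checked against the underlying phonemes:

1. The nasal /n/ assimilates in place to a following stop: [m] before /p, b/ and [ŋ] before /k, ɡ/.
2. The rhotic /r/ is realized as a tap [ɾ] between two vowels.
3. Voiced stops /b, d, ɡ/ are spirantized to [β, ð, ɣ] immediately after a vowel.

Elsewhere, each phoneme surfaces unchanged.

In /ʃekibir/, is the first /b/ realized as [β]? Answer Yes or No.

/b/ (between /i/ and /i/) occurs immediately after a vowel → [β] by rule 3.
The actual realization is [β], which matches [β].

Yes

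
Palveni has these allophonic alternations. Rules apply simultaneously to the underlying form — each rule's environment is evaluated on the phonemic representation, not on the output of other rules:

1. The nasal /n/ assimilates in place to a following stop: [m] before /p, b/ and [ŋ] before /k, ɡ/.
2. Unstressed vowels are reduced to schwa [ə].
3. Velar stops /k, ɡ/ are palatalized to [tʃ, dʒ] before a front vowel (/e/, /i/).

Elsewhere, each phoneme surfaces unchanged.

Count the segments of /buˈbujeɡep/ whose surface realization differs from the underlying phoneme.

Segments that undergo a rule: /u/ → [ə] (rule 2); /e/ → [ə] (rule 2); /ɡ/ → [dʒ] (rule 3); /e/ → [ə] (rule 2).
All other segments surface unchanged.

4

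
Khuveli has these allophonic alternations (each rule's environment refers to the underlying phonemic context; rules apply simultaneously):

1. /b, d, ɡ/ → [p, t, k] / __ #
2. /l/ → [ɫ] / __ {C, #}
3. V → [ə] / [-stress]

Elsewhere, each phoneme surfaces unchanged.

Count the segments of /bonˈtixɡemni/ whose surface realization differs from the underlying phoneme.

Segments that undergo a rule: /o/ → [ə] (rule 3); /e/ → [ə] (rule 3); /i/ → [ə] (rule 3).
All other segments surface unchanged.

3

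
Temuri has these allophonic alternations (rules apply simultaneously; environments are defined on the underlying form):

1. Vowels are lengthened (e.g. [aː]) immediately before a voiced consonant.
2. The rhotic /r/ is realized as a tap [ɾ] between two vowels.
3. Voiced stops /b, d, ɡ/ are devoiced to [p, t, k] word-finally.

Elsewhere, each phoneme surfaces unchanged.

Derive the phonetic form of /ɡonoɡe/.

/ɡ/ (word-initial) is in the target of rule 3 but the environment (word-finally) is not met → [ɡ].
/o/ (between /ɡ/ and /n/): before a voiced consonant, so rule 1 applies → [oː].
/o/ (between /n/ and /ɡ/): before a voiced consonant, so rule 1 applies → [oː].
/ɡ/ — between /o/ and /e/; rule 3 does not apply here → [ɡ].
/e/ (word-final) fails the environment for rule 1, so it stays [e].

[ɡoːnoːɡe]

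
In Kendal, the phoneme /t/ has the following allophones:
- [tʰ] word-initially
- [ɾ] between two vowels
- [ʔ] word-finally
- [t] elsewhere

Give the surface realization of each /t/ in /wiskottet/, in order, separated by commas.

[t], [t], [ʔ]

Occurrence 1 (position 6): no conditioning environment matches → elsewhere allophone [t].
Occurrence 2 (position 7): no conditioning environment matches → elsewhere allophone [t].
Occurrence 3 (position 9): word-finally → [ʔ].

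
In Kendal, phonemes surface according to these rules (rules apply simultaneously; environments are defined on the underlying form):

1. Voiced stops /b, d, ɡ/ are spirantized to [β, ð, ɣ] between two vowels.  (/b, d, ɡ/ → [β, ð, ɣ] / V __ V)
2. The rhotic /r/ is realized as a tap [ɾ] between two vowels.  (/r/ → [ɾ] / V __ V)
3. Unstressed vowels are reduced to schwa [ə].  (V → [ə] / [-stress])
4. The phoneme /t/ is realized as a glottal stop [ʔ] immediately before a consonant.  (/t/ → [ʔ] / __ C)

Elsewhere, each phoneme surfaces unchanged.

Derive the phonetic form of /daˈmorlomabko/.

/d/ (word-initial): rule 1 targets it, but not between two vowels → unchanged [d].
/a/ meets the environment for rule 3 (in an unstressed syllable) → [ə].
/o/ (between /m/ and /r/) is in the target of rule 3 but the environment (in an unstressed syllable) is not met → [o].
/r/ — between /o/ and /l/; rule 2 does not apply here → [r].
/o/ — between /l/ and /m/, in an unstressed syllable — surfaces as [ə] (rule 3).
Rule 3 applies to /a/ (between /m/ and /b/: in an unstressed syllable) → [ə].
/b/ (between /a/ and /k/) is in the target of rule 1 but the environment (between two vowels) is not met → [b].
/o/ (word-final) occurs in an unstressed syllable → [ə] by rule 3.

[dəˈmorləməbkə]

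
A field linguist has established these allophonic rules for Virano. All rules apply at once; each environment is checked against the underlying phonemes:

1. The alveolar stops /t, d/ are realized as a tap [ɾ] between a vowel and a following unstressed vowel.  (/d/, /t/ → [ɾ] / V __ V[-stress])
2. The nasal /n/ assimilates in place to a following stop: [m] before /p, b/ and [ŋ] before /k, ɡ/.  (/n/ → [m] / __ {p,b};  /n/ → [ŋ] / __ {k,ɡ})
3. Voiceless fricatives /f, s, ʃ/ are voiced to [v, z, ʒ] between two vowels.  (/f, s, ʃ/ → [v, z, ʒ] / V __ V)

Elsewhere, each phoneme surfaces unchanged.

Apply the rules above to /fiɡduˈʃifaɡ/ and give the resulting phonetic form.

/f/ — word-initial; rule 3 does not apply here → [f].
/i/ (between /f/ and /ɡ/): no rule targets it → [i].
/ɡ/ (between /i/ and /d/): no rule targets it → [ɡ].
/d/ — between /ɡ/ and /u/; rule 1 does not apply here → [d].
/u/ (between /d/ and /ʃ/) is unaffected → [u].
/ʃ/ meets the environment for rule 3 (between two vowels) → [ʒ].
/i/ (between /ʃ/ and /f/): no rule targets it → [i].
/f/ (between /i/ and /a/): between two vowels, so rule 3 applies → [v].
/a/ (between /f/ and /ɡ/): no rule targets it → [a].
/ɡ/ stays [ɡ].

[fiɡduˈʒivaɡ]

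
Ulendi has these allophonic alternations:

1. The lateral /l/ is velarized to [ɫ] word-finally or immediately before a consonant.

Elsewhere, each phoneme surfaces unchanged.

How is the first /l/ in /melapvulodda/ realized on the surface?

[l]

/l/ (between /e/ and /a/) fails the environment for rule 1, so it stays [l].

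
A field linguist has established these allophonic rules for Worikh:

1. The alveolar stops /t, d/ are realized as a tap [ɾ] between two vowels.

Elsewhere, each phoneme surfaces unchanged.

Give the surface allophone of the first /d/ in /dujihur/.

[d]

/d/ (word-initial) is in the target of rule 1 but the environment (between two vowels) is not met → [d].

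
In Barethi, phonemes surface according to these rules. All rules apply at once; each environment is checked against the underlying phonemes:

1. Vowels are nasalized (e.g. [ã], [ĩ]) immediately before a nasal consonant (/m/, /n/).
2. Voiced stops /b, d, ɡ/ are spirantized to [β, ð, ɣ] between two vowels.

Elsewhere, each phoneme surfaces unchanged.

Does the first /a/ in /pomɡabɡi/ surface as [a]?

/a/ — between /ɡ/ and /b/; rule 1 does not apply here → [a].
The actual realization is [a], which matches [a].

Yes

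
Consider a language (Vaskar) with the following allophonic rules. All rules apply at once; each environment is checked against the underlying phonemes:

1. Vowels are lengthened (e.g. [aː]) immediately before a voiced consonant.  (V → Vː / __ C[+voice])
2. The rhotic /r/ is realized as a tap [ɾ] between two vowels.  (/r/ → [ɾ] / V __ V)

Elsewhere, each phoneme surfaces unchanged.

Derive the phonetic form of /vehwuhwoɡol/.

/e/ (between /v/ and /h/) is in the target of rule 1 but the environment (before a voiced consonant) is not met → [e].
/u/ (between /w/ and /h/) is in the target of rule 1 but the environment (before a voiced consonant) is not met → [u].
/o/ (between /w/ and /ɡ/): before a voiced consonant, so rule 1 applies → [oː].
/o/ (between /ɡ/ and /l/): before a voiced consonant, so rule 1 applies → [oː].

[vehwuhwoːɡoːl]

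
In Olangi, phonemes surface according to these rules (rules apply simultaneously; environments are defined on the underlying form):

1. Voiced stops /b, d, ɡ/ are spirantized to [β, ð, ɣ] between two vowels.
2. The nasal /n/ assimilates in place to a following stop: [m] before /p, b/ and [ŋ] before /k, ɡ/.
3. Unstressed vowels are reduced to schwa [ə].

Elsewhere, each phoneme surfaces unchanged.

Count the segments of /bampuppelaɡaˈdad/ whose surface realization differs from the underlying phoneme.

Segments that undergo a rule: /a/ → [ə] (rule 3); /u/ → [ə] (rule 3); /e/ → [ə] (rule 3); /a/ → [ə] (rule 3); /ɡ/ → [ɣ] (rule 1); /a/ → [ə] (rule 3); /d/ → [ð] (rule 1).
All other segments surface unchanged.

7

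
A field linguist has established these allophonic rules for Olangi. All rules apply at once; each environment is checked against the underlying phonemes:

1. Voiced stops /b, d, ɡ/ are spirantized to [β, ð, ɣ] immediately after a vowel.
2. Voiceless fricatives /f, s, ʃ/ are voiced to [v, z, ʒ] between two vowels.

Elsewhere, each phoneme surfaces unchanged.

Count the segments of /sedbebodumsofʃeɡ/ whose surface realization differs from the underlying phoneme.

4

Segments that undergo a rule: /d/ → [ð] (rule 1); /b/ → [β] (rule 1); /d/ → [ð] (rule 1); /ɡ/ → [ɣ] (rule 1).
All other segments surface unchanged.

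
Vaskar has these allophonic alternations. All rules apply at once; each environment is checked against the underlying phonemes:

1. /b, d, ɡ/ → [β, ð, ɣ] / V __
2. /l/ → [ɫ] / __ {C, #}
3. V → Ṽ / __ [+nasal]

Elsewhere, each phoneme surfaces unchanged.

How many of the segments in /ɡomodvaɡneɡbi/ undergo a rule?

4

Segments that undergo a rule: /o/ → [õ] (rule 3); /d/ → [ð] (rule 1); /ɡ/ → [ɣ] (rule 1); /ɡ/ → [ɣ] (rule 1).
All other segments surface unchanged.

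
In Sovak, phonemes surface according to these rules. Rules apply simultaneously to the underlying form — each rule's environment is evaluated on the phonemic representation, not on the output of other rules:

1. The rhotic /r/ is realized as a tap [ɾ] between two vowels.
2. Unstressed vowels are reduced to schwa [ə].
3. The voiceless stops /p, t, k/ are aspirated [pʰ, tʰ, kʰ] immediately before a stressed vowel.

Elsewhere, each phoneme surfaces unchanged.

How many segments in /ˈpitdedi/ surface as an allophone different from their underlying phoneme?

3

Segments that undergo a rule: /p/ → [pʰ] (rule 3); /e/ → [ə] (rule 2); /i/ → [ə] (rule 2).
All other segments surface unchanged.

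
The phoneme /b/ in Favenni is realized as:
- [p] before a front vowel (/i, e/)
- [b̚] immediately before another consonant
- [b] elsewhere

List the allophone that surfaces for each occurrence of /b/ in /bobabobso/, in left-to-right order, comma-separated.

Occurrence 1 (position 1): no conditioning environment matches → elsewhere allophone [b].
Occurrence 2 (position 3): no conditioning environment matches → elsewhere allophone [b].
Occurrence 3 (position 5): no conditioning environment matches → elsewhere allophone [b].
Occurrence 4 (position 7): immediately before another consonant → [b̚].

[b], [b], [b], [b̚]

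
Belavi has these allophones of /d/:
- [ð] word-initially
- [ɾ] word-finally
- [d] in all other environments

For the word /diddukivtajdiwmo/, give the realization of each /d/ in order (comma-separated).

[ð], [d], [d], [d]

Occurrence 1 (position 1): word-initially → [ð].
Occurrence 2 (position 3): no conditioning environment matches → elsewhere allophone [d].
Occurrence 3 (position 4): no conditioning environment matches → elsewhere allophone [d].
Occurrence 4 (position 12): no conditioning environment matches → elsewhere allophone [d].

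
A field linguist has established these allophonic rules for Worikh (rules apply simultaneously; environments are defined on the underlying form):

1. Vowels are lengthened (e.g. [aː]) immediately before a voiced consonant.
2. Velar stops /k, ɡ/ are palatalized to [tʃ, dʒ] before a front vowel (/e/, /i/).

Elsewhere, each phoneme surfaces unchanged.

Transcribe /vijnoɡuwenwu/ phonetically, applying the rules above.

[viːjnoːɡuːweːnwu]

/i/ (between /v/ and /j/): before a voiced consonant, so rule 1 applies → [iː].
/o/ (between /n/ and /ɡ/): before a voiced consonant, so rule 1 applies → [oː].
/ɡ/ (between /o/ and /u/) is in the target of rule 2 but the environment (before a front vowel) is not met → [ɡ].
/u/ (between /ɡ/ and /w/) occurs before a voiced consonant → [uː] by rule 1.
/e/ — between /w/ and /n/, before a voiced consonant — surfaces as [eː] (rule 1).
/u/ (word-final) fails the environment for rule 1, so it stays [u].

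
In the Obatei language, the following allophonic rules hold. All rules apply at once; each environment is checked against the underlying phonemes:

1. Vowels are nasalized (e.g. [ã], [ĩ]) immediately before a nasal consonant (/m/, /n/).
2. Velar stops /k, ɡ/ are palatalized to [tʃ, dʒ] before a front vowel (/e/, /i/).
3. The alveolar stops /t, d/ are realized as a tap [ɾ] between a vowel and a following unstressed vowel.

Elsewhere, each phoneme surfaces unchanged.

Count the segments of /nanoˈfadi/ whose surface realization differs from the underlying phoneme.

Segments that undergo a rule: /a/ → [ã] (rule 1); /d/ → [ɾ] (rule 3).
All other segments surface unchanged.

2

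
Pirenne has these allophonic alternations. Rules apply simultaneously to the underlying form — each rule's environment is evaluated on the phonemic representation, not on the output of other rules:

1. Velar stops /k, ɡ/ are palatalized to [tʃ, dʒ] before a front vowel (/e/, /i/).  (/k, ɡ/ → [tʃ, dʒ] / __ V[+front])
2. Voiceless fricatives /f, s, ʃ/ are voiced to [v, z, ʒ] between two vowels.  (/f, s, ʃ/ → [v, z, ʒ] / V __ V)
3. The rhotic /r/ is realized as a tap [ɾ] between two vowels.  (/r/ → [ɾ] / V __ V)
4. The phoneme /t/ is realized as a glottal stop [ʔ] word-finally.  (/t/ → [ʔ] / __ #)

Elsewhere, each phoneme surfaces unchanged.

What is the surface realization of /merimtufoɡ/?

/m/ — not in any rule's target class → [m].
/e/ — not in any rule's target class → [e].
/r/ (between /e/ and /i/) occurs between two vowels → [ɾ] by rule 3.
/i/ stays [i].
/m/ (between /i/ and /t/) is unaffected → [m].
/t/ (between /m/ and /u/): rule 4 targets it, but not word-finally → unchanged [t].
/u/ (between /t/ and /f/) is unaffected → [u].
/f/ (between /u/ and /o/) occurs between two vowels → [v] by rule 2.
/o/ — not in any rule's target class → [o].
/ɡ/ — word-final; rule 1 does not apply here → [ɡ].

[meɾimtuvoɡ]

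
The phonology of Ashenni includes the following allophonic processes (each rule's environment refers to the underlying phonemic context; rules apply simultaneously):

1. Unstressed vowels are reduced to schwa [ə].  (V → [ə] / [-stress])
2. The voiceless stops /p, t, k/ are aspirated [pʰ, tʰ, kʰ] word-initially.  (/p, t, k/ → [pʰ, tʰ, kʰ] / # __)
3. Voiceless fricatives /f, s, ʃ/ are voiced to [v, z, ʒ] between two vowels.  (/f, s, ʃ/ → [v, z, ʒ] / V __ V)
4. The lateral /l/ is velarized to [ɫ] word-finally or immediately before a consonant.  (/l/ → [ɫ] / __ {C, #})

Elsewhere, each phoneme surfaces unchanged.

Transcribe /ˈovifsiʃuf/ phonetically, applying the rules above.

/o/ — word-initial; rule 1 does not apply here → [o].
/v/ (between /o/ and /i/): no rule targets it → [v].
Rule 1 applies to /i/ (between /v/ and /f/: in an unstressed syllable) → [ə].
/f/ (between /i/ and /s/) is in the target of rule 3 but the environment (between two vowels) is not met → [f].
/s/ (between /f/ and /i/) is in the target of rule 3 but the environment (between two vowels) is not met → [s].
Rule 1 applies to /i/ (between /s/ and /ʃ/: in an unstressed syllable) → [ə].
Rule 3 applies to /ʃ/ (between /i/ and /u/: between two vowels) → [ʒ].
/u/ — between /ʃ/ and /f/, in an unstressed syllable — surfaces as [ə] (rule 1).
/f/ — word-final; rule 3 does not apply here → [f].

[ˈovəfsəʒəf]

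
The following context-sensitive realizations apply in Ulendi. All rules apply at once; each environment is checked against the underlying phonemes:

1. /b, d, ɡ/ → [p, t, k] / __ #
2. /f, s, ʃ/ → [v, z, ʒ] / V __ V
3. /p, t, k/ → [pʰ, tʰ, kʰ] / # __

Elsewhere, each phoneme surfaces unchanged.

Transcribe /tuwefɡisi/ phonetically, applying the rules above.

[tʰuwefɡizi]

/t/ — word-initial, word-initially — surfaces as [tʰ] (rule 3).
/u/ stays [u].
/w/ — not in any rule's target class → [w].
/e/ (between /w/ and /f/): no rule targets it → [e].
/f/ (between /e/ and /ɡ/) is in the target of rule 2 but the environment (between two vowels) is not met → [f].
/ɡ/ — between /f/ and /i/; rule 1 does not apply here → [ɡ].
/i/ (between /ɡ/ and /s/) is unaffected → [i].
/s/ meets the environment for rule 2 (between two vowels) → [z].
/i/ (word-final): no rule targets it → [i].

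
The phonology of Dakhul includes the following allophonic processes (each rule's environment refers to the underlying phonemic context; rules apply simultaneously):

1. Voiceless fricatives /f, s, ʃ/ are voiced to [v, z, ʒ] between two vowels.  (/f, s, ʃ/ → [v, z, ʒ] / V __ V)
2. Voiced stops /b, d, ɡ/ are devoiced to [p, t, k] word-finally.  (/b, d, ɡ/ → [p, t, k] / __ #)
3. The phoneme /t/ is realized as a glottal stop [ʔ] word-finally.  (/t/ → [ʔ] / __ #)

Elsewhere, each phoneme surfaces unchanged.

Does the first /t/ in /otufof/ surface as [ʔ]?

No

/t/ (between /o/ and /u/) is in the target of rule 3 but the environment (word-finally) is not met → [t].
The actual realization is [t], not [ʔ].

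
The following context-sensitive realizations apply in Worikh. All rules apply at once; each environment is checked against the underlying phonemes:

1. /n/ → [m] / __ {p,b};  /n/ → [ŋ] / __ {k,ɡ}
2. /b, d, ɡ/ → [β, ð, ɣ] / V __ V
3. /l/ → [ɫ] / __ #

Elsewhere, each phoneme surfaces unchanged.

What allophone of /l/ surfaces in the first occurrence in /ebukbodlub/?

[l]

/l/ (between /d/ and /u/) fails the environment for rule 3, so it stays [l].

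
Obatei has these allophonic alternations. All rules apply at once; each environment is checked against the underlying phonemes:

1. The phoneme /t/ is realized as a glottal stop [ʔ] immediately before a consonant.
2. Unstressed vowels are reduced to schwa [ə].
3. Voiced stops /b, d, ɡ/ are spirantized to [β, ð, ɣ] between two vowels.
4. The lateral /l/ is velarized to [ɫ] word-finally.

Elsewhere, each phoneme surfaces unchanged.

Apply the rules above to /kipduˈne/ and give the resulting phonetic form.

Rule 2 applies to /i/ (between /k/ and /p/: in an unstressed syllable) → [ə].
/d/ (between /p/ and /u/) fails the environment for rule 3, so it stays [d].
/u/ — between /d/ and /n/, in an unstressed syllable — surfaces as [ə] (rule 2).
/e/ (word-final) is in the target of rule 2 but the environment (in an unstressed syllable) is not met → [e].

[kəpdəˈne]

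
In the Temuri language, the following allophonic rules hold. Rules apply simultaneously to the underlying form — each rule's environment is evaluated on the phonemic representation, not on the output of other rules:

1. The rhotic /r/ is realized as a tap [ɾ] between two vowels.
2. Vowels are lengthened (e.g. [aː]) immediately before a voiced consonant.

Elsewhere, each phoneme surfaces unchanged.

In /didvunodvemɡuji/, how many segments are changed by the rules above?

Segments that undergo a rule: /i/ → [iː] (rule 2); /u/ → [uː] (rule 2); /o/ → [oː] (rule 2); /e/ → [eː] (rule 2); /u/ → [uː] (rule 2).
All other segments surface unchanged.

5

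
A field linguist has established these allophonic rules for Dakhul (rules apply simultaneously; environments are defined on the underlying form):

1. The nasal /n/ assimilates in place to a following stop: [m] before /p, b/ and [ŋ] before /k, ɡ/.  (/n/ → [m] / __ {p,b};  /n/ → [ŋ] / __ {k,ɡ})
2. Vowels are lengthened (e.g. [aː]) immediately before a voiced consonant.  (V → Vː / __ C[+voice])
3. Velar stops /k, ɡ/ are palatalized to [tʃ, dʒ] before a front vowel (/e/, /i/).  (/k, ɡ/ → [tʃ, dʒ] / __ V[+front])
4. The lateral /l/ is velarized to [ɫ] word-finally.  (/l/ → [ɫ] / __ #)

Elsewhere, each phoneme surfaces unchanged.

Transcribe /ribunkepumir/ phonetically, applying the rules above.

/r/ — not in any rule's target class → [r].
/i/ (between /r/ and /b/): before a voiced consonant, so rule 2 applies → [iː].
/b/ — not in any rule's target class → [b].
/u/ meets the environment for rule 2 (before a voiced consonant) → [uː].
/n/ (between /u/ and /k/): before a labial or velar stop, so rule 1 applies → [ŋ].
/k/ (between /n/ and /e/): before a front vowel, so rule 3 applies → [tʃ].
/e/ — between /k/ and /p/; rule 2 does not apply here → [e].
/p/ (between /e/ and /u/): no rule targets it → [p].
/u/ meets the environment for rule 2 (before a voiced consonant) → [uː].
/m/ stays [m].
/i/ (between /m/ and /r/): before a voiced consonant, so rule 2 applies → [iː].
/r/ — not in any rule's target class → [r].

[riːbuːŋtʃepuːmiːr]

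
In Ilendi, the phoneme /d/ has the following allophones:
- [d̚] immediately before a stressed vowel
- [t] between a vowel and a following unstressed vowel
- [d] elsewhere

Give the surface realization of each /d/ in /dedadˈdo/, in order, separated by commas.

[d], [t], [d], [d̚]

Occurrence 1 (position 1): no conditioning environment matches → elsewhere allophone [d].
Occurrence 2 (position 3): between a vowel and a following unstressed vowel → [t].
Occurrence 3 (position 5): no conditioning environment matches → elsewhere allophone [d].
Occurrence 4 (position 6): immediately before a stressed vowel → [d̚].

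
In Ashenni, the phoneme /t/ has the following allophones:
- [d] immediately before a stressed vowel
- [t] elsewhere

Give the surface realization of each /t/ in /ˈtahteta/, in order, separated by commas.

[d], [t], [t]

Occurrence 1 (position 1): immediately before a stressed vowel → [d].
Occurrence 2 (position 4): no conditioning environment matches → elsewhere allophone [t].
Occurrence 3 (position 6): no conditioning environment matches → elsewhere allophone [t].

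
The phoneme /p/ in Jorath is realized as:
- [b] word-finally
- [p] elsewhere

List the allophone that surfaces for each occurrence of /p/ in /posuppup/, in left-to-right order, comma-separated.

[p], [p], [p], [b]

Occurrence 1 (position 1): no conditioning environment matches → elsewhere allophone [p].
Occurrence 2 (position 5): no conditioning environment matches → elsewhere allophone [p].
Occurrence 3 (position 6): no conditioning environment matches → elsewhere allophone [p].
Occurrence 4 (position 8): word-finally → [b].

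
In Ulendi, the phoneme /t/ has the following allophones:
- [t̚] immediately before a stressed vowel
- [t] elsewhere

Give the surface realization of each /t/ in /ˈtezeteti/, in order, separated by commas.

[t̚], [t], [t]

Occurrence 1 (position 1): immediately before a stressed vowel → [t̚].
Occurrence 2 (position 5): no conditioning environment matches → elsewhere allophone [t].
Occurrence 3 (position 7): no conditioning environment matches → elsewhere allophone [t].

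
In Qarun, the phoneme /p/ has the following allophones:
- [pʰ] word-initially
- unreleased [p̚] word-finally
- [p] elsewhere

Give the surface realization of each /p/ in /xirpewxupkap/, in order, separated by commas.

Occurrence 1 (position 4): no conditioning environment matches → elsewhere allophone [p].
Occurrence 2 (position 9): no conditioning environment matches → elsewhere allophone [p].
Occurrence 3 (position 12): word-finally → [p̚].

[p], [p], [p̚]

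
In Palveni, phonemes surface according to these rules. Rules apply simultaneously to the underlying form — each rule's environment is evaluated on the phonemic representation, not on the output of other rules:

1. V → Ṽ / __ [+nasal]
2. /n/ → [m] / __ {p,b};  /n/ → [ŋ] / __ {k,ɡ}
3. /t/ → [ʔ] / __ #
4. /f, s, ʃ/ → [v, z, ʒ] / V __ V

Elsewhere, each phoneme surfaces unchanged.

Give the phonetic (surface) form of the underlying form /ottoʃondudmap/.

/o/ — word-initial; rule 1 does not apply here → [o].
/t/ (between /o/ and /t/) is in the target of rule 3 but the environment (word-finally) is not met → [t].
/t/ (between /t/ and /o/) fails the environment for rule 3, so it stays [t].
/o/ (between /t/ and /ʃ/) fails the environment for rule 1, so it stays [o].
/ʃ/ (between /o/ and /o/): between two vowels, so rule 4 applies → [ʒ].
/o/ (between /ʃ/ and /n/) occurs before a nasal consonant → [õ] by rule 1.
/n/ (between /o/ and /d/) is in the target of rule 2 but the environment (before a labial or velar stop) is not met → [n].
/d/ stays [d].
/u/ (between /d/ and /d/): rule 1 targets it, but not before a nasal consonant → unchanged [u].
/d/ — not in any rule's target class → [d].
/m/ (between /d/ and /a/): no rule targets it → [m].
/a/ (between /m/ and /p/) fails the environment for rule 1, so it stays [a].
/p/ — not in any rule's target class → [p].

[ottoʒõndudmap]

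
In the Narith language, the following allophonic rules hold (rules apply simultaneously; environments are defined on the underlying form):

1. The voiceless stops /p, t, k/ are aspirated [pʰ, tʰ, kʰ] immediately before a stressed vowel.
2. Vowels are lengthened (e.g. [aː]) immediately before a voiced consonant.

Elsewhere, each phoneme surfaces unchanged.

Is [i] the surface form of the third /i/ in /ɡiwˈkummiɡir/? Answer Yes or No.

No

/i/ (between /ɡ/ and /r/): before a voiced consonant, so rule 2 applies → [iː].
The actual realization is [iː], not [i].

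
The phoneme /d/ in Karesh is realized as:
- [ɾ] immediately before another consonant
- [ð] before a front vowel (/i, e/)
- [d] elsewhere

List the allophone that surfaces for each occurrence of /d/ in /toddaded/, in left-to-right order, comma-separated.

Occurrence 1 (position 3): immediately before another consonant → [ɾ].
Occurrence 2 (position 4): no conditioning environment matches → elsewhere allophone [d].
Occurrence 3 (position 6): before a front vowel (/i, e/) → [ð].
Occurrence 4 (position 8): no conditioning environment matches → elsewhere allophone [d].

[ɾ], [d], [ð], [d]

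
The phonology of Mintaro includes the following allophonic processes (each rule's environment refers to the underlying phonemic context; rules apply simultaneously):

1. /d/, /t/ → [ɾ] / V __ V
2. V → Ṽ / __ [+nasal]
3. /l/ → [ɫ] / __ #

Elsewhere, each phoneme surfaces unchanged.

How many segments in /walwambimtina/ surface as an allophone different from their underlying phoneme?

3

Segments that undergo a rule: /a/ → [ã] (rule 2); /i/ → [ĩ] (rule 2); /i/ → [ĩ] (rule 2).
All other segments surface unchanged.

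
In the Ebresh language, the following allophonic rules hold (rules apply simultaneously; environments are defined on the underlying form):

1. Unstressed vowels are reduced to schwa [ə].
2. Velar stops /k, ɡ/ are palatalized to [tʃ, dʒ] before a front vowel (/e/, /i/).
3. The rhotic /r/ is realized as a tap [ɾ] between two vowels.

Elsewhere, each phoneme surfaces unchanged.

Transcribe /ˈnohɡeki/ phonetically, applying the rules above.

[ˈnohdʒətʃə]

/n/ (word-initial): no rule targets it → [n].
/o/ — between /n/ and /h/; rule 1 does not apply here → [o].
/h/ (between /o/ and /ɡ/) is unaffected → [h].
/ɡ/ — between /h/ and /e/, before a front vowel — surfaces as [dʒ] (rule 2).
/e/ (between /ɡ/ and /k/): in an unstressed syllable, so rule 1 applies → [ə].
/k/ (between /e/ and /i/) occurs before a front vowel → [tʃ] by rule 2.
/i/ meets the environment for rule 1 (in an unstressed syllable) → [ə].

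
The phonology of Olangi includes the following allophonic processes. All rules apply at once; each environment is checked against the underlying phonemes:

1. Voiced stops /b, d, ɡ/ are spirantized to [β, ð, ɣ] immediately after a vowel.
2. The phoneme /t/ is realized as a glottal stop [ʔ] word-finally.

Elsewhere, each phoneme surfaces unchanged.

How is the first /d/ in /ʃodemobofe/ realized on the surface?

[ð]

/d/ meets the environment for rule 1 (immediately after a vowel) → [ð].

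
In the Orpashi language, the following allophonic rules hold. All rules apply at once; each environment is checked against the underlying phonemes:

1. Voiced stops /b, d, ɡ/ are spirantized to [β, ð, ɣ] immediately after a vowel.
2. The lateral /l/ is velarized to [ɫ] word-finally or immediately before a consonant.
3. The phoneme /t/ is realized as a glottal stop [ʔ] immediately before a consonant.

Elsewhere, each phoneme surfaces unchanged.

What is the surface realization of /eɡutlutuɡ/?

/e/ stays [e].
/ɡ/ (between /e/ and /u/): immediately after a vowel, so rule 1 applies → [ɣ].
/u/ (between /ɡ/ and /t/): no rule targets it → [u].
/t/ (between /u/ and /l/) occurs immediately before a consonant → [ʔ] by rule 3.
/l/ — between /t/ and /u/; rule 2 does not apply here → [l].
/u/ — not in any rule's target class → [u].
/t/ (between /u/ and /u/) fails the environment for rule 3, so it stays [t].
/u/ — not in any rule's target class → [u].
/ɡ/ meets the environment for rule 1 (immediately after a vowel) → [ɣ].

[eɣuʔlutuɣ]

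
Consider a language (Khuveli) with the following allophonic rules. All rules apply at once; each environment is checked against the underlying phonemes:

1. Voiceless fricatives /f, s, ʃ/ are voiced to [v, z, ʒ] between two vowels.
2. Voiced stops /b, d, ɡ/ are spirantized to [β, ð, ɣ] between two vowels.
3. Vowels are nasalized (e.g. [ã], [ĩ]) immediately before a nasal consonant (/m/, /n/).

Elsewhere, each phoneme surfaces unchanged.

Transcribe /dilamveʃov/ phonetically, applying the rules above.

[dilãmveʒov]

/d/ (word-initial): rule 2 targets it, but not between two vowels → unchanged [d].
/i/ (between /d/ and /l/) fails the environment for rule 3, so it stays [i].
/l/ (between /i/ and /a/) is unaffected → [l].
/a/ (between /l/ and /m/): before a nasal consonant, so rule 3 applies → [ã].
/m/ (between /a/ and /v/) is unaffected → [m].
/v/ (between /m/ and /e/) is unaffected → [v].
/e/ (between /v/ and /ʃ/): rule 3 targets it, but not before a nasal consonant → unchanged [e].
/ʃ/ (between /e/ and /o/): between two vowels, so rule 1 applies → [ʒ].
/o/ — between /ʃ/ and /v/; rule 3 does not apply here → [o].
/v/ — not in any rule's target class → [v].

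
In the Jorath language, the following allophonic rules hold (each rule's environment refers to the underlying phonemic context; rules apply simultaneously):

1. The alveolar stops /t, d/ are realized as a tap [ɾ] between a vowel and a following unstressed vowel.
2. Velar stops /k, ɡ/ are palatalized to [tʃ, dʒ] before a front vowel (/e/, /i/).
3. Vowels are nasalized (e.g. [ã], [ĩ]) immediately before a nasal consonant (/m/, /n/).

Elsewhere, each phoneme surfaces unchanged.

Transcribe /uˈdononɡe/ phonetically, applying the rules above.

[uˈdõnõndʒe]

/u/ (word-initial) fails the environment for rule 3, so it stays [u].
/d/ (between /u/ and /o/) fails the environment for rule 1, so it stays [d].
/o/ meets the environment for rule 3 (before a nasal consonant) → [õ].
/n/ (between /o/ and /o/): no rule targets it → [n].
Rule 3 applies to /o/ (between /n/ and /n/: before a nasal consonant) → [õ].
/n/ — not in any rule's target class → [n].
Rule 2 applies to /ɡ/ (between /n/ and /e/: before a front vowel) → [dʒ].
/e/ — word-final; rule 3 does not apply here → [e].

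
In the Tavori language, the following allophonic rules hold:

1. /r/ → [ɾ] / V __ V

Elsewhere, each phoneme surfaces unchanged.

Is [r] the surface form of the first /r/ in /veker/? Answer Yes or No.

/r/ (word-final) is in the target of rule 1 but the environment (between two vowels) is not met → [r].
The actual realization is [r], which matches [r].

Yes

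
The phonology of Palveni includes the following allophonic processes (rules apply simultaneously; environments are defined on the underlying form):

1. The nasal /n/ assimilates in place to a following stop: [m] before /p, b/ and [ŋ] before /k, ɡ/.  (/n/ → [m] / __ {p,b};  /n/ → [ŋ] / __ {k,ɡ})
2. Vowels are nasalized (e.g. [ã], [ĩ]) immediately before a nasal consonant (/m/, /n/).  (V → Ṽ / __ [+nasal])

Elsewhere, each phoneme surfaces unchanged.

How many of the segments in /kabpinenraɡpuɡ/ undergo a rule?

2

Segments that undergo a rule: /i/ → [ĩ] (rule 2); /e/ → [ẽ] (rule 2).
All other segments surface unchanged.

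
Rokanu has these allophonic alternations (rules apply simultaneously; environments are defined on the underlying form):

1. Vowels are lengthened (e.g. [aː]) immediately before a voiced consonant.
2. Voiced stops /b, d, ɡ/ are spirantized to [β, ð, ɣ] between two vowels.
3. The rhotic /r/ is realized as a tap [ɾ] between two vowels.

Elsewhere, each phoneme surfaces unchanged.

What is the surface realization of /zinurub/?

[ziːnuːɾuːb]

/z/ (word-initial): no rule targets it → [z].
/i/ (between /z/ and /n/) occurs before a voiced consonant → [iː] by rule 1.
/n/ stays [n].
/u/ meets the environment for rule 1 (before a voiced consonant) → [uː].
/r/ — between /u/ and /u/, between two vowels — surfaces as [ɾ] (rule 3).
/u/ — between /r/ and /b/, before a voiced consonant — surfaces as [uː] (rule 1).
/b/ (word-final) is in the target of rule 2 but the environment (between two vowels) is not met → [b].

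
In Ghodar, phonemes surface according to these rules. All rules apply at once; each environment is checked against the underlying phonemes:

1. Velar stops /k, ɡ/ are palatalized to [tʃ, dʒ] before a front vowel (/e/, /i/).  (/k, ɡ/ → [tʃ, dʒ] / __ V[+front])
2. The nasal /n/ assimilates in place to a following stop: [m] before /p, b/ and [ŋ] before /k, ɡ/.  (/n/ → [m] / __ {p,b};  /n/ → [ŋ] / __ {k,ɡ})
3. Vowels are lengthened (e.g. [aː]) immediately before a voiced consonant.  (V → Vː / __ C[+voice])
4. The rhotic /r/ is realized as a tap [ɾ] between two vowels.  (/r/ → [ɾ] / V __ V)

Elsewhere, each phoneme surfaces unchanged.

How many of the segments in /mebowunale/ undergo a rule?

4

Segments that undergo a rule: /e/ → [eː] (rule 3); /o/ → [oː] (rule 3); /u/ → [uː] (rule 3); /a/ → [aː] (rule 3).
All other segments surface unchanged.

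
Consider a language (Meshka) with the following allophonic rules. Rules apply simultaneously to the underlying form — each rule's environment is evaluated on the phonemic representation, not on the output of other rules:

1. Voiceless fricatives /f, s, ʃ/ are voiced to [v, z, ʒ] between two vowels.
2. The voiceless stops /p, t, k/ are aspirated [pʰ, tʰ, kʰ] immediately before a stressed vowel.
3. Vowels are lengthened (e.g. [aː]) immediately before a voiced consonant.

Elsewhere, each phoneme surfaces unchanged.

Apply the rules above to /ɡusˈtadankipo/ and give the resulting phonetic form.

[ɡusˈtʰaːdaːnkipo]

/ɡ/ (word-initial): no rule targets it → [ɡ].
/u/ (between /ɡ/ and /s/) is in the target of rule 3 but the environment (before a voiced consonant) is not met → [u].
/s/ (between /u/ and /t/): rule 1 targets it, but not between two vowels → unchanged [s].
/t/ (between /s/ and /a/): immediately before a stressed vowel, so rule 2 applies → [tʰ].
/a/ (between /t/ and /d/) occurs before a voiced consonant → [aː] by rule 3.
/d/ — not in any rule's target class → [d].
/a/ (between /d/ and /n/): before a voiced consonant, so rule 3 applies → [aː].
/n/ (between /a/ and /k/) is unaffected → [n].
/k/ (between /n/ and /i/) fails the environment for rule 2, so it stays [k].
/i/ (between /k/ and /p/) is in the target of rule 3 but the environment (before a voiced consonant) is not met → [i].
/p/ (between /i/ and /o/) is in the target of rule 2 but the environment (immediately before a stressed vowel) is not met → [p].
/o/ (word-final): rule 3 targets it, but not before a voiced consonant → unchanged [o].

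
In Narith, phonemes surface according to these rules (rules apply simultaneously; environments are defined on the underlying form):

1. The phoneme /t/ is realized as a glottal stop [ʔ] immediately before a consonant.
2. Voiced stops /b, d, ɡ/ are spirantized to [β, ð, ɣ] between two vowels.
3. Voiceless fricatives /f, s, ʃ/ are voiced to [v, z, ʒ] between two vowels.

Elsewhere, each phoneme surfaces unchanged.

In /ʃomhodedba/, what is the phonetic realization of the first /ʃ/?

/ʃ/ (word-initial) fails the environment for rule 3, so it stays [ʃ].

[ʃ]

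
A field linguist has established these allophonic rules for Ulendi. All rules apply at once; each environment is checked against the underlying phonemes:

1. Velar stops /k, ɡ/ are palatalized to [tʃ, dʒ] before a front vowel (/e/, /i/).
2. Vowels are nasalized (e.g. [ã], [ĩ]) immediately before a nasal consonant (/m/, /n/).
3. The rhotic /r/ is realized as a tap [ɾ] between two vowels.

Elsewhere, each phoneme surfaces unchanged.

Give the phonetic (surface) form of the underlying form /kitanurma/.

[tʃitãnurma]

/k/ (word-initial) occurs before a front vowel → [tʃ] by rule 1.
/i/ (between /k/ and /t/) is in the target of rule 2 but the environment (before a nasal consonant) is not met → [i].
/t/ (between /i/ and /a/) is unaffected → [t].
/a/ meets the environment for rule 2 (before a nasal consonant) → [ã].
/n/ — not in any rule's target class → [n].
/u/ — between /n/ and /r/; rule 2 does not apply here → [u].
/r/ (between /u/ and /m/): rule 3 targets it, but not between two vowels → unchanged [r].
/m/ stays [m].
/a/ (word-final) is in the target of rule 2 but the environment (before a nasal consonant) is not met → [a].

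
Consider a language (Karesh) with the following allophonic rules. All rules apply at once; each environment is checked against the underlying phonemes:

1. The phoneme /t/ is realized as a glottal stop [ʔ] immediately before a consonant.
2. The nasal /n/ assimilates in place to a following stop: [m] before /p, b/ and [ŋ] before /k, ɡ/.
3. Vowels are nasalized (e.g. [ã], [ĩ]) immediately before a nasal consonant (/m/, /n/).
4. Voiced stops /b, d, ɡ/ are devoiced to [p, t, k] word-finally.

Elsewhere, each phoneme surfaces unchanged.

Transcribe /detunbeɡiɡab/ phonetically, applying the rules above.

[detũmbeɡiɡap]

/d/ (word-initial): rule 4 targets it, but not word-finally → unchanged [d].
/e/ — between /d/ and /t/; rule 3 does not apply here → [e].
/t/ (between /e/ and /u/) fails the environment for rule 1, so it stays [t].
/u/ — between /t/ and /n/, before a nasal consonant — surfaces as [ũ] (rule 3).
/n/ (between /u/ and /b/) occurs before a labial or velar stop → [m] by rule 2.
/b/ (between /n/ and /e/) fails the environment for rule 4, so it stays [b].
/e/ (between /b/ and /ɡ/) is in the target of rule 3 but the environment (before a nasal consonant) is not met → [e].
/ɡ/ (between /e/ and /i/) fails the environment for rule 4, so it stays [ɡ].
/i/ (between /ɡ/ and /ɡ/) fails the environment for rule 3, so it stays [i].
/ɡ/ (between /i/ and /a/): rule 4 targets it, but not word-finally → unchanged [ɡ].
/a/ — between /ɡ/ and /b/; rule 3 does not apply here → [a].
/b/ — word-final, word-finally — surfaces as [p] (rule 4).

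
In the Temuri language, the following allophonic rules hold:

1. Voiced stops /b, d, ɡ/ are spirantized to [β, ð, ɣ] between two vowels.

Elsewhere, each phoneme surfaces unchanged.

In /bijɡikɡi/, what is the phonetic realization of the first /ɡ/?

[ɡ]

/ɡ/ (between /j/ and /i/) fails the environment for rule 1, so it stays [ɡ].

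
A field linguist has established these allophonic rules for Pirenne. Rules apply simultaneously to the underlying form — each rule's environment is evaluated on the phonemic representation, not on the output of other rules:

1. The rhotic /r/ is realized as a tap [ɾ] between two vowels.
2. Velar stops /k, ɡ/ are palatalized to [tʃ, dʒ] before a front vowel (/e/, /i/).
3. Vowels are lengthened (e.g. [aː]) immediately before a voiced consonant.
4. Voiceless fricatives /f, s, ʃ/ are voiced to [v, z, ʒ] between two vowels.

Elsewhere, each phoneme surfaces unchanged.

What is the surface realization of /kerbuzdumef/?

[tʃeːrbuːzduːmef]

/k/ meets the environment for rule 2 (before a front vowel) → [tʃ].
Rule 3 applies to /e/ (between /k/ and /r/: before a voiced consonant) → [eː].
/r/ (between /e/ and /b/) is in the target of rule 1 but the environment (between two vowels) is not met → [r].
/b/ (between /r/ and /u/): no rule targets it → [b].
/u/ — between /b/ and /z/, before a voiced consonant — surfaces as [uː] (rule 3).
/z/ — not in any rule's target class → [z].
/d/ — not in any rule's target class → [d].
/u/ — between /d/ and /m/, before a voiced consonant — surfaces as [uː] (rule 3).
/m/ stays [m].
/e/ (between /m/ and /f/) fails the environment for rule 3, so it stays [e].
/f/ — word-final; rule 4 does not apply here → [f].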